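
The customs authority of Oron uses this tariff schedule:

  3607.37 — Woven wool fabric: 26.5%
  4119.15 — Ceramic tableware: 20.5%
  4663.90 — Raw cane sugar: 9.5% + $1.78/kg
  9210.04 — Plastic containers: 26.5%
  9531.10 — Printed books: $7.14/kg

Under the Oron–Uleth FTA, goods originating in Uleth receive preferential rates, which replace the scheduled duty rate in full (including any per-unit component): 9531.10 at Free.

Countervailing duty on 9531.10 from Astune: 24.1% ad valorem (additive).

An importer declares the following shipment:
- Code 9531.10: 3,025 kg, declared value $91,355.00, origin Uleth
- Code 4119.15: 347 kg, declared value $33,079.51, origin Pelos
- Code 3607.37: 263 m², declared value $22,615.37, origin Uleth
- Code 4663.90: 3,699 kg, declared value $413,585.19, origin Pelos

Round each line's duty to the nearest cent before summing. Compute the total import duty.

$58,649.18

Line 1 (9531.10, Uleth, 3,025 kg, $91,355.00):
Base rate for 9531.10 is $7.14/kg.
Origin Uleth qualifies under the Oron–Uleth agreement and 9531.10 is covered: preferential rate Free applies instead.
The additional-duty order on 9531.10 targets Astune, not Uleth; it does not apply.
Duty = $91,355.00 × 0% = $0.00.
Line 2 (4119.15, Pelos, 347 kg, $33,079.51):
Base rate for 4119.15 is 20.5%.
Duty = $33,079.51 × 20.5% = $6,781.30.
Line 3 (3607.37, Uleth, 263 m², $22,615.37):
Base rate for 3607.37 is 26.5%.
Origin Uleth is the FTA partner but 3607.37 is not on the preference list; base rate stands.
Duty = $22,615.37 × 26.5% = $5,993.07.
Line 4 (4663.90, Pelos, 3,699 kg, $413,585.19):
Base rate for 4663.90 is 9.5% + $1.78/kg.
Duty = $413,585.19 × 9.5% + 3,699 × $1.78 = $45,874.81.
Total = $0.00 + $6,781.30 + $5,993.07 + $45,874.81 = $58,649.18.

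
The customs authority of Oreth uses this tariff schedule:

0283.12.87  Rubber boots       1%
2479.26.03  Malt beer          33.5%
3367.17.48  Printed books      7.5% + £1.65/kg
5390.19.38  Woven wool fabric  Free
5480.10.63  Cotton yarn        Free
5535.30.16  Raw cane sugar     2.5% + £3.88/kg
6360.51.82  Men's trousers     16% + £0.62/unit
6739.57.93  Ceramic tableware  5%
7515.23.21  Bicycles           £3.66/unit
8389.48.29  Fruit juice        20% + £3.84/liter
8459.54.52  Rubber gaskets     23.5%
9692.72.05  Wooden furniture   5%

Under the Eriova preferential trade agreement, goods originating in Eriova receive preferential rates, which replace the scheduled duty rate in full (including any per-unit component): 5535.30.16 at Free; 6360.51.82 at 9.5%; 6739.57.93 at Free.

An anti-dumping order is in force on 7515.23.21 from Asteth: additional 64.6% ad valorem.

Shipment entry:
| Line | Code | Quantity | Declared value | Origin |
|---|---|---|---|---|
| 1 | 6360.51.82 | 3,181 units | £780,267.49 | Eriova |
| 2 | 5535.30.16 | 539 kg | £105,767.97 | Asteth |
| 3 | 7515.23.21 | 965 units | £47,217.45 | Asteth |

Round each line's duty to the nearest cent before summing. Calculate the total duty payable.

Line 1 (6360.51.82, Eriova, 3,181 units, £780,267.49):
Base rate for 6360.51.82 is 16% + £0.62/unit.
Origin Eriova qualifies under the Oreth–Eriova agreement and 6360.51.82 is covered: preferential rate 9.5% applies instead.
Duty = £780,267.49 × 9.5% = £74,125.41.
Line 2 (5535.30.16, Asteth, 539 kg, £105,767.97):
Base rate for 5535.30.16 is 2.5% + £3.88/kg.
5535.30.16 has an FTA preferential rate, but origin Asteth is not Eriova; base rate stands.
Duty = £105,767.97 × 2.5% + 539 × £3.88 = £4,735.52.
Line 3 (7515.23.21, Asteth, 965 units, £47,217.45):
Base rate for 7515.23.21 is £3.66/unit.
Additional duty on 7515.23.21 from Asteth: +64.6% ad valorem. Applied ad valorem rate = 64.6%.
Duty = £47,217.45 × 64.6% + 965 × £3.66 = £34,034.37.
Total = £74,125.41 + £4,735.52 + £34,034.37 = £112,895.30.

£112,895.30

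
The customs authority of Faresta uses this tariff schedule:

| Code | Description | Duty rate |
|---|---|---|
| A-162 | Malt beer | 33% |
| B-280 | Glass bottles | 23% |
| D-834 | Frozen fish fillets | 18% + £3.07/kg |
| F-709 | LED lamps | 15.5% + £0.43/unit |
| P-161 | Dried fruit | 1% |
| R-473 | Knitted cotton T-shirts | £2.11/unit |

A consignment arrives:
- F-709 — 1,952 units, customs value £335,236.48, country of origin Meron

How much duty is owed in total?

£52,801.01

Line 1 (F-709, Meron, 1,952 units, £335,236.48):
Base rate for F-709 is 15.5% + £0.43/unit.
Duty = £335,236.48 × 15.5% + 1,952 × £0.43 = £52,801.01.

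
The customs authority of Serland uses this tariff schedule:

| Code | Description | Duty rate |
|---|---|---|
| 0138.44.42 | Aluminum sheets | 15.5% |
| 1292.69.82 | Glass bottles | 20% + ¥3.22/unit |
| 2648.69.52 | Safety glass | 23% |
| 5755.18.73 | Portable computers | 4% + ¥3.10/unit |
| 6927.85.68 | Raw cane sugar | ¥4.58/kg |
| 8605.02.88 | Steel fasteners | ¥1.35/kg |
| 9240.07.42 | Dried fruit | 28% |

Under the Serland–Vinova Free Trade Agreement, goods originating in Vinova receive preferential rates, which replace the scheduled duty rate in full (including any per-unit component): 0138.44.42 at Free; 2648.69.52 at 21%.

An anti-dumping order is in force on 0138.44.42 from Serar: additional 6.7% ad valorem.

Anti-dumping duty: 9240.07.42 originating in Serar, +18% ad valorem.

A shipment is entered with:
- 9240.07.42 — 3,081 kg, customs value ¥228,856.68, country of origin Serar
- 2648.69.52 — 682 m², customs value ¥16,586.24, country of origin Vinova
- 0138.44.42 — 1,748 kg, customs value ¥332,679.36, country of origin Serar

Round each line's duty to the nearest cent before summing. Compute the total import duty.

Line 1 (9240.07.42, Serar, 3,081 kg, ¥228,856.68):
Base rate for 9240.07.42 is 28%.
Additional duty on 9240.07.42 from Serar: +18%. Applied ad valorem rate: 28% + 18% = 46%.
Duty = ¥228,856.68 × 46% = ¥105,274.07.
Line 2 (2648.69.52, Vinova, 682 m², ¥16,586.24):
Base rate for 2648.69.52 is 23%.
Origin Vinova qualifies under the Serland–Vinova agreement and 2648.69.52 is covered: preferential rate 21% applies instead.
Duty = ¥16,586.24 × 21% = ¥3,483.11.
Line 3 (0138.44.42, Serar, 1,748 kg, ¥332,679.36):
Base rate for 0138.44.42 is 15.5%.
0138.44.42 has an FTA preferential rate, but origin Serar is not Vinova; base rate stands.
Additional duty on 0138.44.42 from Serar: +6.7%. Applied ad valorem rate: 15.5% + 6.7% = 22.2%.
Duty = ¥332,679.36 × 22.2% = ¥73,854.82.
Total = ¥105,274.07 + ¥3,483.11 + ¥73,854.82 = ¥182,612.00.

¥182,612.00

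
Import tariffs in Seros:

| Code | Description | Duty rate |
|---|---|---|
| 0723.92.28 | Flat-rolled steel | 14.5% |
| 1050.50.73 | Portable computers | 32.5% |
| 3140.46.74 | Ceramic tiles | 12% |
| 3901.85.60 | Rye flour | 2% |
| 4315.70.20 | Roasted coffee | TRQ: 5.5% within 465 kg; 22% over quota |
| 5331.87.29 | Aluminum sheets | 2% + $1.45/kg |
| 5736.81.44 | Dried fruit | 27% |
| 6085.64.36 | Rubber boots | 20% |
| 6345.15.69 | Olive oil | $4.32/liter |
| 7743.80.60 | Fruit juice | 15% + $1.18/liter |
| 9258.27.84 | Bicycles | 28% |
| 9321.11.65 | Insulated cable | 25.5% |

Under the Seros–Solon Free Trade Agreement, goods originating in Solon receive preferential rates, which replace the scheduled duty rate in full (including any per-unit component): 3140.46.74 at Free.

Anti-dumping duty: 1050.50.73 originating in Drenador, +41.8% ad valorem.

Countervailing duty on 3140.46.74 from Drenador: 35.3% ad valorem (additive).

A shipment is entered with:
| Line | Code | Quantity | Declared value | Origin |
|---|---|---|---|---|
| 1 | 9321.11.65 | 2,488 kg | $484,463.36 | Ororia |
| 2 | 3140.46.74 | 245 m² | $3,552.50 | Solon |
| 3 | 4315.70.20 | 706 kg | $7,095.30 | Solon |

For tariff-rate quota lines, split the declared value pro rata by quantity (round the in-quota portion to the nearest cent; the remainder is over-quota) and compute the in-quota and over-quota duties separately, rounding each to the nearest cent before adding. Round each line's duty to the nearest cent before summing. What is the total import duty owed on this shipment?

Line 1 (9321.11.65, Ororia, 2,488 kg, $484,463.36):
Base rate for 9321.11.65 is 25.5%.
Duty = $484,463.36 × 25.5% = $123,538.16.
Line 2 (3140.46.74, Solon, 245 m², $3,552.50):
Base rate for 3140.46.74 is 12%.
Origin Solon qualifies under the Seros–Solon agreement and 3140.46.74 is covered: preferential rate Free applies instead.
The additional-duty order on 3140.46.74 targets Drenador, not Solon; it does not apply.
Duty = $3,552.50 × 0% = $0.00.
Line 3 (4315.70.20, Solon, 706 kg, $7,095.30):
Code 4315.70.20 is under a tariff-rate quota (threshold 465 kg). In-quota: 465 kg at 5.5%; over-quota: 241 kg at 22%.
Pro-rata value split: in-quota = $7,095.30 × 465/706 = $4,673.25; over-quota = $7,095.30 − $4,673.25 = $2,422.05.
In-quota duty = $4,673.25 × 5.5% = $257.03. Over-quota duty = $2,422.05 × 22% = $532.85.
Line duty = $257.03 + $532.85 = $789.88.
Total = $123,538.16 + $0.00 + $789.88 = $124,328.04.

$124,328.04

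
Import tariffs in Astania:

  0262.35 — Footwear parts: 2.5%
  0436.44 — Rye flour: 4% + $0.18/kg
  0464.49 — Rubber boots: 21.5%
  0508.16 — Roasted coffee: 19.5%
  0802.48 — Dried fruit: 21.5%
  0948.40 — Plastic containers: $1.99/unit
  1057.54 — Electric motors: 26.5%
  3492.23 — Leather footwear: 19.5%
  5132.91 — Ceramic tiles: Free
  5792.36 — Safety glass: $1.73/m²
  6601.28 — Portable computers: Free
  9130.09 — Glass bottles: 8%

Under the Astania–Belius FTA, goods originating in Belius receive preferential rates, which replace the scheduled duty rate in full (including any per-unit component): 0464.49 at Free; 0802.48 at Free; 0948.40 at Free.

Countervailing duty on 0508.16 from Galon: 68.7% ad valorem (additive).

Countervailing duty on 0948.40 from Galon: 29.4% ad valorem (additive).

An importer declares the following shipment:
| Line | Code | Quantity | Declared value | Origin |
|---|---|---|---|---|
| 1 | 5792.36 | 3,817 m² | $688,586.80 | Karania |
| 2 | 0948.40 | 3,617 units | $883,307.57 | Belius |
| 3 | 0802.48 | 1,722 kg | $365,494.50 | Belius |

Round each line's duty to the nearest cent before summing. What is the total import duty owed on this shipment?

Line 1 (5792.36, Karania, 3,817 m², $688,586.80):
Base rate for 5792.36 is $1.73/m².
Duty = 3,817 × $1.73 = $6,603.41.
Line 2 (0948.40, Belius, 3,617 units, $883,307.57):
Base rate for 0948.40 is $1.99/unit.
Origin Belius qualifies under the Astania–Belius agreement and 0948.40 is covered: preferential rate Free applies instead.
The additional-duty order on 0948.40 targets Galon, not Belius; it does not apply.
Duty = $883,307.57 × 0% = $0.00.
Line 3 (0802.48, Belius, 1,722 kg, $365,494.50):
Base rate for 0802.48 is 21.5%.
Origin Belius qualifies under the Astania–Belius agreement and 0802.48 is covered: preferential rate Free applies instead.
Duty = $365,494.50 × 0% = $0.00.
Total = $6,603.41 + $0.00 + $0.00 = $6,603.41.

$6,603.41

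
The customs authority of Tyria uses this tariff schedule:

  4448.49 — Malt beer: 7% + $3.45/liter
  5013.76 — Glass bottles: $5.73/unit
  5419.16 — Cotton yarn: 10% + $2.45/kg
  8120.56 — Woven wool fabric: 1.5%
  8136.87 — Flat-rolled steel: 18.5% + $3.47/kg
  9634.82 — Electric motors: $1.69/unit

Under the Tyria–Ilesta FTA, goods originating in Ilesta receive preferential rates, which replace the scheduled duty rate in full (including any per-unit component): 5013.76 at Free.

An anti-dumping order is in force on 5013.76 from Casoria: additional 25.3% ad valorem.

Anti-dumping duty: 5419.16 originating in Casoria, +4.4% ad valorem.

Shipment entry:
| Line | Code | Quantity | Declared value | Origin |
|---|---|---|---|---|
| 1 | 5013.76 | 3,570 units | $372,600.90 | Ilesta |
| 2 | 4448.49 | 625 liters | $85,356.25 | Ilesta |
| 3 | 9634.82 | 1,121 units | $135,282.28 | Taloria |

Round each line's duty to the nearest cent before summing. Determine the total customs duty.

Line 1 (5013.76, Ilesta, 3,570 units, $372,600.90):
Base rate for 5013.76 is $5.73/unit.
Origin Ilesta qualifies under the Tyria–Ilesta agreement and 5013.76 is covered: preferential rate Free applies instead.
The additional-duty order on 5013.76 targets Casoria, not Ilesta; it does not apply.
Duty = $372,600.90 × 0% = $0.00.
Line 2 (4448.49, Ilesta, 625 liters, $85,356.25):
Base rate for 4448.49 is 7% + $3.45/liter.
Origin Ilesta is the FTA partner but 4448.49 is not on the preference list; base rate stands.
Duty = $85,356.25 × 7% + 625 × $3.45 = $8,131.19.
Line 3 (9634.82, Taloria, 1,121 units, $135,282.28):
Base rate for 9634.82 is $1.69/unit.
Duty = 1,121 × $1.69 = $1,894.49.
Total = $0.00 + $8,131.19 + $1,894.49 = $10,025.68.

$10,025.68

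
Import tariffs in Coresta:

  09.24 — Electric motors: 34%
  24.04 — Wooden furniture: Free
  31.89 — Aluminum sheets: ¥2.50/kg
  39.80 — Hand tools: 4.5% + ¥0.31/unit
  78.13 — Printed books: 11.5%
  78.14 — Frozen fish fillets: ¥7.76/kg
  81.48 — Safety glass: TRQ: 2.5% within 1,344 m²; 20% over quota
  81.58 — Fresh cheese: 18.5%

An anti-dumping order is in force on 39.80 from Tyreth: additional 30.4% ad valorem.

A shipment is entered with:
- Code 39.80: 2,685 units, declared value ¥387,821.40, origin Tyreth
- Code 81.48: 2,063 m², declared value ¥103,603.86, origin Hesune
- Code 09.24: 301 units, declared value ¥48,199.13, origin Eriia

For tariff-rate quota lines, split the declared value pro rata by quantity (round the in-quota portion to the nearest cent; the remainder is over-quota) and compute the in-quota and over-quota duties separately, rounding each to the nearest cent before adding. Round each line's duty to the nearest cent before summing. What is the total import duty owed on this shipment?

¥161,478.75

Line 1 (39.80, Tyreth, 2,685 units, ¥387,821.40):
Base rate for 39.80 is 4.5% + ¥0.31/unit.
Additional duty on 39.80 from Tyreth: +30.4%. Applied ad valorem rate: 4.5% + 30.4% = 34.9%.
Duty = ¥387,821.40 × 34.9% + 2,685 × ¥0.31 = ¥136,182.02.
Line 2 (81.48, Hesune, 2,063 m², ¥103,603.86):
Code 81.48 is under a tariff-rate quota (threshold 1,344 m²). In-quota: 1,344 m² at 2.5%; over-quota: 719 m² at 20%.
Pro-rata value split: in-quota = ¥103,603.86 × 1,344/2,063 = ¥67,495.68; over-quota = ¥103,603.86 − ¥67,495.68 = ¥36,108.18.
In-quota duty = ¥67,495.68 × 2.5% = ¥1,687.39. Over-quota duty = ¥36,108.18 × 20% = ¥7,221.64.
Line duty = ¥1,687.39 + ¥7,221.64 = ¥8,909.03.
Line 3 (09.24, Eriia, 301 units, ¥48,199.13):
Base rate for 09.24 is 34%.
Duty = ¥48,199.13 × 34% = ¥16,387.70.
Total = ¥136,182.02 + ¥8,909.03 + ¥16,387.70 = ¥161,478.75.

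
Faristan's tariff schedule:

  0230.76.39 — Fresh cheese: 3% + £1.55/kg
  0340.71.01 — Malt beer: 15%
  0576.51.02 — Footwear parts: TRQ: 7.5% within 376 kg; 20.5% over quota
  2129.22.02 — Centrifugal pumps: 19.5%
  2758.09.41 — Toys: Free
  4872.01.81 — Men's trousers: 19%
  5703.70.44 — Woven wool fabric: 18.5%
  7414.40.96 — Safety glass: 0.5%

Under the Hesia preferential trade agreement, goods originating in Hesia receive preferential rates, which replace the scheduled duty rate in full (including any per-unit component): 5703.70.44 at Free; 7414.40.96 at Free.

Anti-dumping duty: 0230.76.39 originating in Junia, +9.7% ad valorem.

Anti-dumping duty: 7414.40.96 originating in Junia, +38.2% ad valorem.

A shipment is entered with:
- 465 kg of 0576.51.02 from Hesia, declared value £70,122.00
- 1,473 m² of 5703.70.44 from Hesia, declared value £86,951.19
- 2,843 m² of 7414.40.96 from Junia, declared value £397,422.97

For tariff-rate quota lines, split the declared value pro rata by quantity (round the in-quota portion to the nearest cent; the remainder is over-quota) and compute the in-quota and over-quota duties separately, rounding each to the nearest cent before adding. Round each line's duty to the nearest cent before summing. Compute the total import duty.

Line 1 (0576.51.02, Hesia, 465 kg, £70,122.00):
Code 0576.51.02 is under a tariff-rate quota (threshold 376 kg). In-quota: 376 kg at 7.5%; over-quota: 89 kg at 20.5%.
Pro-rata value split: in-quota = £70,122.00 × 376/465 = £56,700.80; over-quota = £70,122.00 − £56,700.80 = £13,421.20.
In-quota duty = £56,700.80 × 7.5% = £4,252.56. Over-quota duty = £13,421.20 × 20.5% = £2,751.35.
Line duty = £4,252.56 + £2,751.35 = £7,003.91.
Line 2 (5703.70.44, Hesia, 1,473 m², £86,951.19):
Base rate for 5703.70.44 is 18.5%.
Origin Hesia qualifies under the Faristan–Hesia agreement and 5703.70.44 is covered: preferential rate Free applies instead.
Duty = £86,951.19 × 0% = £0.00.
Line 3 (7414.40.96, Junia, 2,843 m², £397,422.97):
Base rate for 7414.40.96 is 0.5%.
7414.40.96 has an FTA preferential rate, but origin Junia is not Hesia; base rate stands.
Additional duty on 7414.40.96 from Junia: +38.2%. Applied ad valorem rate: 0.5% + 38.2% = 38.7%.
Duty = £397,422.97 × 38.7% = £153,802.69.
Total = £7,003.91 + £0.00 + £153,802.69 = £160,806.60.

£160,806.60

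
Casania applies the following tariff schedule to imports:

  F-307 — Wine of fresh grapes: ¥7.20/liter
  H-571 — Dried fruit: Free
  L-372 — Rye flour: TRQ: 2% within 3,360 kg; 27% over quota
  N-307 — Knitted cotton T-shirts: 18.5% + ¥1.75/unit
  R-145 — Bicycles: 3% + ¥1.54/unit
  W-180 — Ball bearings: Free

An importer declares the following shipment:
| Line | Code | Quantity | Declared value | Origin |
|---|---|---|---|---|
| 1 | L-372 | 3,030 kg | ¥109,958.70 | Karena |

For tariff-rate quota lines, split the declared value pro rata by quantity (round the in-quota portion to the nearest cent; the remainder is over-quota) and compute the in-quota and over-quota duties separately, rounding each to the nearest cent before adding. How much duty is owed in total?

¥2,199.17

Line 1 (L-372, Karena, 3,030 kg, ¥109,958.70):
Code L-372 is under a tariff-rate quota (threshold 3,360 kg). Quantity 3,030 kg is within the quota, so the in-quota rate 2% applies to the full value.
Duty = ¥109,958.70 × 2% = ¥2,199.17.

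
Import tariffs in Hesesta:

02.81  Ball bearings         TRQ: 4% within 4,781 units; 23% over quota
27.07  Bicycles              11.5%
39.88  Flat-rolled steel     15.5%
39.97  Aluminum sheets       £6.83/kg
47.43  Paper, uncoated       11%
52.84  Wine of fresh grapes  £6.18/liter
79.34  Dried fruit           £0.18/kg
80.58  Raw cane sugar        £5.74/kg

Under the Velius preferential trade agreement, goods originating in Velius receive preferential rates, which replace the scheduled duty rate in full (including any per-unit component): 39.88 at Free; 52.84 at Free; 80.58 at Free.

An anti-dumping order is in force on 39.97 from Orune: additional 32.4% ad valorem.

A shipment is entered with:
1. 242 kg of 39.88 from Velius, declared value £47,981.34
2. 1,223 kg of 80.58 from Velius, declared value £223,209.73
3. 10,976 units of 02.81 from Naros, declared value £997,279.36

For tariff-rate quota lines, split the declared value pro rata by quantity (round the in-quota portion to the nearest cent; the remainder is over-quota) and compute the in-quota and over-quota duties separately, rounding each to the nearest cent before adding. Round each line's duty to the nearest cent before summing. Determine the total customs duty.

Line 1 (39.88, Velius, 242 kg, £47,981.34):
Base rate for 39.88 is 15.5%.
Origin Velius qualifies under the Hesesta–Velius agreement and 39.88 is covered: preferential rate Free applies instead.
Duty = £47,981.34 × 0% = £0.00.
Line 2 (80.58, Velius, 1,223 kg, £223,209.73):
Base rate for 80.58 is £5.74/kg.
Origin Velius qualifies under the Hesesta–Velius agreement and 80.58 is covered: preferential rate Free applies instead.
Duty = £223,209.73 × 0% = £0.00.
Line 3 (02.81, Naros, 10,976 units, £997,279.36):
Code 02.81 is under a tariff-rate quota (threshold 4,781 units). In-quota: 4,781 units at 4%; over-quota: 6,195 units at 23%.
Pro-rata value split: in-quota = £997,279.36 × 4,781/10,976 = £434,401.66; over-quota = £997,279.36 − £434,401.66 = £562,877.70.
In-quota duty = £434,401.66 × 4% = £17,376.07. Over-quota duty = £562,877.70 × 23% = £129,461.87.
Line duty = £17,376.07 + £129,461.87 = £146,837.94.
Total = £0.00 + £0.00 + £146,837.94 = £146,837.94.

£146,837.94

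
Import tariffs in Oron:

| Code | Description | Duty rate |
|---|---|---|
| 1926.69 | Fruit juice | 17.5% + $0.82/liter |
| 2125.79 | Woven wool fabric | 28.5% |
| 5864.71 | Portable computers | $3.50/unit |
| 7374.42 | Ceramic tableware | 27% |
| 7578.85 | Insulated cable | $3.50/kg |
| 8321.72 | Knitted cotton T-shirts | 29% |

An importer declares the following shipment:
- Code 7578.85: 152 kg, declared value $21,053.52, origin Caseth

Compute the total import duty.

Line 1 (7578.85, Caseth, 152 kg, $21,053.52):
Base rate for 7578.85 is $3.50/kg.
Duty = 152 × $3.50 = $532.00.

$532.00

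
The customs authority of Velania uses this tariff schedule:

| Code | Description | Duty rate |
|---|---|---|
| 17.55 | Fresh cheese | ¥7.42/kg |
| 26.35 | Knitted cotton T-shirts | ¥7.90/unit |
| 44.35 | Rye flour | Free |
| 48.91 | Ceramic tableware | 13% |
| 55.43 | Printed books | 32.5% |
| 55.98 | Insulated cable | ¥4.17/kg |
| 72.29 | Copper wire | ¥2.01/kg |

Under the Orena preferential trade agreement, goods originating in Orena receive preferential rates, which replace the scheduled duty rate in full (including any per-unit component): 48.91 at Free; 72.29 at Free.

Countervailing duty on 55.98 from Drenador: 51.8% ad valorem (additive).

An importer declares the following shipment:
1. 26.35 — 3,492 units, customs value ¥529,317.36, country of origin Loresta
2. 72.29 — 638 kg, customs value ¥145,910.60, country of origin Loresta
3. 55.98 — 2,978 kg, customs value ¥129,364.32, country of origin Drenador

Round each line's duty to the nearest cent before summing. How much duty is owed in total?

Line 1 (26.35, Loresta, 3,492 units, ¥529,317.36):
Base rate for 26.35 is ¥7.90/unit.
Duty = 3,492 × ¥7.90 = ¥27,586.80.
Line 2 (72.29, Loresta, 638 kg, ¥145,910.60):
Base rate for 72.29 is ¥2.01/kg.
72.29 has an FTA preferential rate, but origin Loresta is not Orena; base rate stands.
Duty = 638 × ¥2.01 = ¥1,282.38.
Line 3 (55.98, Drenador, 2,978 kg, ¥129,364.32):
Base rate for 55.98 is ¥4.17/kg.
Additional duty on 55.98 from Drenador: +51.8% ad valorem. Applied ad valorem rate = 51.8%.
Duty = ¥129,364.32 × 51.8% + 2,978 × ¥4.17 = ¥79,428.98.
Total = ¥27,586.80 + ¥1,282.38 + ¥79,428.98 = ¥108,298.16.

¥108,298.16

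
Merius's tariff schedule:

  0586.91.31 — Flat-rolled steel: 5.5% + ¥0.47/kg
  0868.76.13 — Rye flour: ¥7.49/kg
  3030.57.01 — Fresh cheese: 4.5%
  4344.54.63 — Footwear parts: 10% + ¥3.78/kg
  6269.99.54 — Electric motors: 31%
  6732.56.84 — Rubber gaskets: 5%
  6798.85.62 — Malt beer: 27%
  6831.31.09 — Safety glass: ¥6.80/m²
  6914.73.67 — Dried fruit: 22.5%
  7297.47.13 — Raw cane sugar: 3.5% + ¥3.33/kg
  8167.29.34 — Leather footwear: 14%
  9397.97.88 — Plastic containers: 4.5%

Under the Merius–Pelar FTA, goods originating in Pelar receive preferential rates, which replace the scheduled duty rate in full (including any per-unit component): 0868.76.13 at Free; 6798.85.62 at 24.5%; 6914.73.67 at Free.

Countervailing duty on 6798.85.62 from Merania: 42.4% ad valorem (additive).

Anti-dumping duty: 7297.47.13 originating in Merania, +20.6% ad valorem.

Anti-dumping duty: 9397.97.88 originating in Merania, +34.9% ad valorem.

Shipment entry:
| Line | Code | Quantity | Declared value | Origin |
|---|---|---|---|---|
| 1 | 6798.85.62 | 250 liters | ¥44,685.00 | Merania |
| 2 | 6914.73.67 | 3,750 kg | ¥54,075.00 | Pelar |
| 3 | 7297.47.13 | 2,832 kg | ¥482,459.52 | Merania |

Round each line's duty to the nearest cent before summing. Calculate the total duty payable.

¥156,714.69

Line 1 (6798.85.62, Merania, 250 liters, ¥44,685.00):
Base rate for 6798.85.62 is 27%.
6798.85.62 has an FTA preferential rate, but origin Merania is not Pelar; base rate stands.
Additional duty on 6798.85.62 from Merania: +42.4%. Applied ad valorem rate: 27% + 42.4% = 69.4%.
Duty = ¥44,685.00 × 69.4% = ¥31,011.39.
Line 2 (6914.73.67, Pelar, 3,750 kg, ¥54,075.00):
Base rate for 6914.73.67 is 22.5%.
Origin Pelar qualifies under the Merius–Pelar agreement and 6914.73.67 is covered: preferential rate Free applies instead.
Duty = ¥54,075.00 × 0% = ¥0.00.
Line 3 (7297.47.13, Merania, 2,832 kg, ¥482,459.52):
Base rate for 7297.47.13 is 3.5% + ¥3.33/kg.
Additional duty on 7297.47.13 from Merania: +20.6%. Applied ad valorem rate: 3.5% + 20.6% = 24.1%.
Duty = ¥482,459.52 × 24.1% + 2,832 × ¥3.33 = ¥125,703.30.
Total = ¥31,011.39 + ¥0.00 + ¥125,703.30 = ¥156,714.69.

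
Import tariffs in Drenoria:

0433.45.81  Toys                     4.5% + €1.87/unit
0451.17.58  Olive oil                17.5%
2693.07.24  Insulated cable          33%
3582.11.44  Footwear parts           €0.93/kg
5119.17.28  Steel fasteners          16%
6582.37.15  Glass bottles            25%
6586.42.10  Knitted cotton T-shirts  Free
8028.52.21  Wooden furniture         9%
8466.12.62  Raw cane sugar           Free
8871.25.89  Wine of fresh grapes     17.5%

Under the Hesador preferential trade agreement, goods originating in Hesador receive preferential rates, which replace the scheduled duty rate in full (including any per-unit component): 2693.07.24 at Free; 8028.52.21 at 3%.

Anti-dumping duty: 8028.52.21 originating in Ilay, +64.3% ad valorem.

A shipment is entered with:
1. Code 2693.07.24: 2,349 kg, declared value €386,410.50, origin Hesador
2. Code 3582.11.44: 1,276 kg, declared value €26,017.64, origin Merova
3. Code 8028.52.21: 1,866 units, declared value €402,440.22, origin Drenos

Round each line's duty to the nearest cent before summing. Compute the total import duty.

Line 1 (2693.07.24, Hesador, 2,349 kg, €386,410.50):
Base rate for 2693.07.24 is 33%.
Origin Hesador qualifies under the Drenoria–Hesador agreement and 2693.07.24 is covered: preferential rate Free applies instead.
Duty = €386,410.50 × 0% = €0.00.
Line 2 (3582.11.44, Merova, 1,276 kg, €26,017.64):
Base rate for 3582.11.44 is €0.93/kg.
Duty = 1,276 × €0.93 = €1,186.68.
Line 3 (8028.52.21, Drenos, 1,866 units, €402,440.22):
Base rate for 8028.52.21 is 9%.
8028.52.21 has an FTA preferential rate, but origin Drenos is not Hesador; base rate stands.
The additional-duty order on 8028.52.21 targets Ilay, not Drenos; it does not apply.
Duty = €402,440.22 × 9% = €36,219.62.
Total = €0.00 + €1,186.68 + €36,219.62 = €37,406.30.

€37,406.30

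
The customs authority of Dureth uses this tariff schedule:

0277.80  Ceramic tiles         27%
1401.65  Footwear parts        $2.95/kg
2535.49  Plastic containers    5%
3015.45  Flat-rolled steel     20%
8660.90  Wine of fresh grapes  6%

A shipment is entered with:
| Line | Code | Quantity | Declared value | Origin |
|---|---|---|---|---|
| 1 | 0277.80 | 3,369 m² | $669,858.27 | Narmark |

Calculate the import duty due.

Line 1 (0277.80, Narmark, 3,369 m², $669,858.27):
Base rate for 0277.80 is 27%.
Duty = $669,858.27 × 27% = $180,861.73.

$180,861.73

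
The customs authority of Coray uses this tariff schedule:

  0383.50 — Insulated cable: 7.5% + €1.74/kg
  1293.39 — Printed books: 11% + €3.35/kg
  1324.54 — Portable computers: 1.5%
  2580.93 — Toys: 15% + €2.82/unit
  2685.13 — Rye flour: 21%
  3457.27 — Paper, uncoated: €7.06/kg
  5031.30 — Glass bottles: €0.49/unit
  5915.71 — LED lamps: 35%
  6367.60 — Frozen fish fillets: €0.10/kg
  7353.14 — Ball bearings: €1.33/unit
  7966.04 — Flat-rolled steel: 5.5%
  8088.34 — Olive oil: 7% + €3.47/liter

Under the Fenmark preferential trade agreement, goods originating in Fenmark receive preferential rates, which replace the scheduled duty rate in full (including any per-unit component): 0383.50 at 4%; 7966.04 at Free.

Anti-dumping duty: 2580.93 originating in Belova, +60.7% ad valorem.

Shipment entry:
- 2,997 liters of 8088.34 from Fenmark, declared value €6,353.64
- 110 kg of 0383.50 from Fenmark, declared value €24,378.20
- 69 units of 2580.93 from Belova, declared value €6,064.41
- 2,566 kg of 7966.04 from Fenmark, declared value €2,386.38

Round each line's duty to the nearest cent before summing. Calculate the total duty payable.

€16,604.81

Line 1 (8088.34, Fenmark, 2,997 liters, €6,353.64):
Base rate for 8088.34 is 7% + €3.47/liter.
Origin Fenmark is the FTA partner but 8088.34 is not on the preference list; base rate stands.
Duty = €6,353.64 × 7% + 2,997 × €3.47 = €10,844.34.
Line 2 (0383.50, Fenmark, 110 kg, €24,378.20):
Base rate for 0383.50 is 7.5% + €1.74/kg.
Origin Fenmark qualifies under the Coray–Fenmark agreement and 0383.50 is covered: preferential rate 4% applies instead.
Duty = €24,378.20 × 4% = €975.13.
Line 3 (2580.93, Belova, 69 units, €6,064.41):
Base rate for 2580.93 is 15% + €2.82/unit.
Additional duty on 2580.93 from Belova: +60.7%. Applied ad valorem rate: 15% + 60.7% = 75.7%.
Duty = €6,064.41 × 75.7% + 69 × €2.82 = €4,785.34.
Line 4 (7966.04, Fenmark, 2,566 kg, €2,386.38):
Base rate for 7966.04 is 5.5%.
Origin Fenmark qualifies under the Coray–Fenmark agreement and 7966.04 is covered: preferential rate Free applies instead.
Duty = €2,386.38 × 0% = €0.00.
Total = €10,844.34 + €975.13 + €4,785.34 + €0.00 = €16,604.81.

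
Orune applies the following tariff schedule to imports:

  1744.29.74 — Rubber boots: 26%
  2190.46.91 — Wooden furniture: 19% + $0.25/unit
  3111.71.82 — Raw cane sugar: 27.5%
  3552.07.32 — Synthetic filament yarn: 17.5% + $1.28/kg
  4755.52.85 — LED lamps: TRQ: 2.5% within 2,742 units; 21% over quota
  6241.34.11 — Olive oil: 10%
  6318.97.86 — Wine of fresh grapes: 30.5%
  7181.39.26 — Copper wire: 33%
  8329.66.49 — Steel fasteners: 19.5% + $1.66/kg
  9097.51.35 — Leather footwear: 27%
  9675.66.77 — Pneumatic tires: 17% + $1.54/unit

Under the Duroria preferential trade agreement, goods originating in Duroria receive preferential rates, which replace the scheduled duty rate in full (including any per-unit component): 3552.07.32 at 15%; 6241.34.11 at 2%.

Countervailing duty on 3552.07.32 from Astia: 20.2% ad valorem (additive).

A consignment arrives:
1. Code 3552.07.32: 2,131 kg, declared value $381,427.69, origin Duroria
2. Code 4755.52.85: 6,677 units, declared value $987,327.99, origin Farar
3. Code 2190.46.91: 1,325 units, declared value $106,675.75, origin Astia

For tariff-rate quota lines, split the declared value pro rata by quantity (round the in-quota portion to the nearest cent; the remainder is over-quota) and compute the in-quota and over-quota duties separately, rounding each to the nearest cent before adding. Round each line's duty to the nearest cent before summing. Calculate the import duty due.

$210,142.65

Line 1 (3552.07.32, Duroria, 2,131 kg, $381,427.69):
Base rate for 3552.07.32 is 17.5% + $1.28/kg.
Origin Duroria qualifies under the Orune–Duroria agreement and 3552.07.32 is covered: preferential rate 15% applies instead.
The additional-duty order on 3552.07.32 targets Astia, not Duroria; it does not apply.
Duty = $381,427.69 × 15% = $57,214.15.
Line 2 (4755.52.85, Farar, 6,677 units, $987,327.99):
Code 4755.52.85 is under a tariff-rate quota (threshold 2,742 units). In-quota: 2,742 units at 2.5%; over-quota: 3,935 units at 21%.
Pro-rata value split: in-quota = $987,327.99 × 2,742/6,677 = $405,459.54; over-quota = $987,327.99 − $405,459.54 = $581,868.45.
In-quota duty = $405,459.54 × 2.5% = $10,136.49. Over-quota duty = $581,868.45 × 21% = $122,192.37.
Line duty = $10,136.49 + $122,192.37 = $132,328.86.
Line 3 (2190.46.91, Astia, 1,325 units, $106,675.75):
Base rate for 2190.46.91 is 19% + $0.25/unit.
Duty = $106,675.75 × 19% + 1,325 × $0.25 = $20,599.64.
Total = $57,214.15 + $132,328.86 + $20,599.64 = $210,142.65.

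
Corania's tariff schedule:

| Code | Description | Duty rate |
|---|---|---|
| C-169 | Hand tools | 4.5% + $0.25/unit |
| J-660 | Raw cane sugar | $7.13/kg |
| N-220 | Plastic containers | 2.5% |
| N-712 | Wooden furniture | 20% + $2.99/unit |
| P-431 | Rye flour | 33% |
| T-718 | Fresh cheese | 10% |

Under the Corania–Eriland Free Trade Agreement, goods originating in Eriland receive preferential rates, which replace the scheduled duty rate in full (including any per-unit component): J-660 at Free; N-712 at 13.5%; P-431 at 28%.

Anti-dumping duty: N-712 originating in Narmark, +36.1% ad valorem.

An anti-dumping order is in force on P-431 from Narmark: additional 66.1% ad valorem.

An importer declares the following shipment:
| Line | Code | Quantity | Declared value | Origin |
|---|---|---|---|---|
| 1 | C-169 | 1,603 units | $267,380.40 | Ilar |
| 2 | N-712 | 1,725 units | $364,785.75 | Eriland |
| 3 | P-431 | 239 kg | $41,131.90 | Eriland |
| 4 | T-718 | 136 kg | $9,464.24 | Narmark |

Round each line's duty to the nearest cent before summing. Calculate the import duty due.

Line 1 (C-169, Ilar, 1,603 units, $267,380.40):
Base rate for C-169 is 4.5% + $0.25/unit.
Duty = $267,380.40 × 4.5% + 1,603 × $0.25 = $12,432.87.
Line 2 (N-712, Eriland, 1,725 units, $364,785.75):
Base rate for N-712 is 20% + $2.99/unit.
Origin Eriland qualifies under the Corania–Eriland agreement and N-712 is covered: preferential rate 13.5% applies instead.
The additional-duty order on N-712 targets Narmark, not Eriland; it does not apply.
Duty = $364,785.75 × 13.5% = $49,246.08.
Line 3 (P-431, Eriland, 239 kg, $41,131.90):
Base rate for P-431 is 33%.
Origin Eriland qualifies under the Corania–Eriland agreement and P-431 is covered: preferential rate 28% applies instead.
The additional-duty order on P-431 targets Narmark, not Eriland; it does not apply.
Duty = $41,131.90 × 28% = $11,516.93.
Line 4 (T-718, Narmark, 136 kg, $9,464.24):
Base rate for T-718 is 10%.
Duty = $9,464.24 × 10% = $946.42.
Total = $12,432.87 + $49,246.08 + $11,516.93 + $946.42 = $74,142.30.

$74,142.30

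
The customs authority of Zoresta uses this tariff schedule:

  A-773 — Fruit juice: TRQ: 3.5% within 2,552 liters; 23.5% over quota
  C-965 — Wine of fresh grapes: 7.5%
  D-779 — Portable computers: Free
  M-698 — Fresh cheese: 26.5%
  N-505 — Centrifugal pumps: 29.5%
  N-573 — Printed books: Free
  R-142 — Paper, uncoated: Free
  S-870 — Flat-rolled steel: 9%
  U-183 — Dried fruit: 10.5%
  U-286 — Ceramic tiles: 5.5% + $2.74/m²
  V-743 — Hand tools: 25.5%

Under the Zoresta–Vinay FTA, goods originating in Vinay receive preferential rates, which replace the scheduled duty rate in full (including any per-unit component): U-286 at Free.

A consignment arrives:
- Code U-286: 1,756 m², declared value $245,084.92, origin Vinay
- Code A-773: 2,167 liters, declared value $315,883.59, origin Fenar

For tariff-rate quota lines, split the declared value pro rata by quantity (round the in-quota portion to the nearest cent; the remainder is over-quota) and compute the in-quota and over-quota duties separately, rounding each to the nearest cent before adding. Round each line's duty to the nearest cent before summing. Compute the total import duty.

$11,055.93

Line 1 (U-286, Vinay, 1,756 m², $245,084.92):
Base rate for U-286 is 5.5% + $2.74/m².
Origin Vinay qualifies under the Zoresta–Vinay agreement and U-286 is covered: preferential rate Free applies instead.
Duty = $245,084.92 × 0% = $0.00.
Line 2 (A-773, Fenar, 2,167 liters, $315,883.59):
Code A-773 is under a tariff-rate quota (threshold 2,552 liters). Quantity 2,167 liters is within the quota, so the in-quota rate 3.5% applies to the full value.
Duty = $315,883.59 × 3.5% = $11,055.93.
Total = $0.00 + $11,055.93 = $11,055.93.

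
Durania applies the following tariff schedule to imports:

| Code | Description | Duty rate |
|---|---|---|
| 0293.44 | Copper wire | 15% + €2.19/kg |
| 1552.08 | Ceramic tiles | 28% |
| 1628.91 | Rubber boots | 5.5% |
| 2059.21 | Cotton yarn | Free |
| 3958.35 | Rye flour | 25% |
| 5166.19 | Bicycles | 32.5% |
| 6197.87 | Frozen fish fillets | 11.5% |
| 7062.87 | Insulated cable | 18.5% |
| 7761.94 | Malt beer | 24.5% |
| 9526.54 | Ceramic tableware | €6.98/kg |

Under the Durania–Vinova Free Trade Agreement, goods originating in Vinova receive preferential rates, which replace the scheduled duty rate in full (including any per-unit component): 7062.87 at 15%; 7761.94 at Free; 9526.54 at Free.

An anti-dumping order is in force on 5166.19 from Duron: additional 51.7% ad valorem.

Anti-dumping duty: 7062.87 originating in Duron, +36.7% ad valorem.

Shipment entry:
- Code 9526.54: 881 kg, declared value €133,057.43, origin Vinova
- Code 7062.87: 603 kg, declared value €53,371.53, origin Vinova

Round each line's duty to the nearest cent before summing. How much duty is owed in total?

Line 1 (9526.54, Vinova, 881 kg, €133,057.43):
Base rate for 9526.54 is €6.98/kg.
Origin Vinova qualifies under the Durania–Vinova agreement and 9526.54 is covered: preferential rate Free applies instead.
Duty = €133,057.43 × 0% = €0.00.
Line 2 (7062.87, Vinova, 603 kg, €53,371.53):
Base rate for 7062.87 is 18.5%.
Origin Vinova qualifies under the Durania–Vinova agreement and 7062.87 is covered: preferential rate 15% applies instead.
The additional-duty order on 7062.87 targets Duron, not Vinova; it does not apply.
Duty = €53,371.53 × 15% = €8,005.73.
Total = €0.00 + €8,005.73 = €8,005.73.

€8,005.73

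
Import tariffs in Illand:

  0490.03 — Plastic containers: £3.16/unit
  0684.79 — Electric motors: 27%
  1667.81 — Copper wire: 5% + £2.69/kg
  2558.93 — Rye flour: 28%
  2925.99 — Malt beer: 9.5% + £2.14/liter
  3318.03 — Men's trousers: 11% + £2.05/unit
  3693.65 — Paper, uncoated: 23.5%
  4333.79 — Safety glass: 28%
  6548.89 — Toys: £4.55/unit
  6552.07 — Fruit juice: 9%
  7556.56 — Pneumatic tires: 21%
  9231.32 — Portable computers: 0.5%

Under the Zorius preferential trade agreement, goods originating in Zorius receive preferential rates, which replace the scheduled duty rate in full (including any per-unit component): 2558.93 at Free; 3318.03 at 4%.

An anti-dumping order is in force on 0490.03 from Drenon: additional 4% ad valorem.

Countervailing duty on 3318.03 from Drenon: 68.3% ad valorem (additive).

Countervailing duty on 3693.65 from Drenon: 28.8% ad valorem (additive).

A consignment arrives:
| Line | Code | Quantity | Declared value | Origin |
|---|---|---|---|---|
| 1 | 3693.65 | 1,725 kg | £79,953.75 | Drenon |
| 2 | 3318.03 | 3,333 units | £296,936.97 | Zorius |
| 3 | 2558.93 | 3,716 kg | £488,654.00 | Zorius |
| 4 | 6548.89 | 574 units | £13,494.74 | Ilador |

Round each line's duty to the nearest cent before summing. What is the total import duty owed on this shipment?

£56,304.99

Line 1 (3693.65, Drenon, 1,725 kg, £79,953.75):
Base rate for 3693.65 is 23.5%.
Additional duty on 3693.65 from Drenon: +28.8%. Applied ad valorem rate: 23.5% + 28.8% = 52.3%.
Duty = £79,953.75 × 52.3% = £41,815.81.
Line 2 (3318.03, Zorius, 3,333 units, £296,936.97):
Base rate for 3318.03 is 11% + £2.05/unit.
Origin Zorius qualifies under the Illand–Zorius agreement and 3318.03 is covered: preferential rate 4% applies instead.
The additional-duty order on 3318.03 targets Drenon, not Zorius; it does not apply.
Duty = £296,936.97 × 4% = £11,877.48.
Line 3 (2558.93, Zorius, 3,716 kg, £488,654.00):
Base rate for 2558.93 is 28%.
Origin Zorius qualifies under the Illand–Zorius agreement and 2558.93 is covered: preferential rate Free applies instead.
Duty = £488,654.00 × 0% = £0.00.
Line 4 (6548.89, Ilador, 574 units, £13,494.74):
Base rate for 6548.89 is £4.55/unit.
Duty = 574 × £4.55 = £2,611.70.
Total = £41,815.81 + £11,877.48 + £0.00 + £2,611.70 = £56,304.99.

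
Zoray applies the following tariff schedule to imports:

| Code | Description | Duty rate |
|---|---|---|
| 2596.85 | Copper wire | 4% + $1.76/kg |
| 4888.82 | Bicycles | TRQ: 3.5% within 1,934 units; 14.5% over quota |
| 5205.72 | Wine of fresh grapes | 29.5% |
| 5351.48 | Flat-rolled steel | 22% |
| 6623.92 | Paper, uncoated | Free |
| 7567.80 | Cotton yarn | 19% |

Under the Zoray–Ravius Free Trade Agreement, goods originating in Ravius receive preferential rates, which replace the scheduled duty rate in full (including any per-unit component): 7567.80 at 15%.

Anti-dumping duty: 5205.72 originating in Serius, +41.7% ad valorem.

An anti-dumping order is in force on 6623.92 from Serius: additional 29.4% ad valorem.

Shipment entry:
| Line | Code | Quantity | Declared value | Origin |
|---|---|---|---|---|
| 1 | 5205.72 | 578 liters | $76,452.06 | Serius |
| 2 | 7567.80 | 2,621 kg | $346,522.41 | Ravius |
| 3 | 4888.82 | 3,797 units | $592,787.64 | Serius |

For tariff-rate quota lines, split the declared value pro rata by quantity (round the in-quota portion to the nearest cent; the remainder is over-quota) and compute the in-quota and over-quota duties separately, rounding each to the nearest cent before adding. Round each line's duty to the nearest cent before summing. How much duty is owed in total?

$159,153.47

Line 1 (5205.72, Serius, 578 liters, $76,452.06):
Base rate for 5205.72 is 29.5%.
Additional duty on 5205.72 from Serius: +41.7%. Applied ad valorem rate: 29.5% + 41.7% = 71.2%.
Duty = $76,452.06 × 71.2% = $54,433.87.
Line 2 (7567.80, Ravius, 2,621 kg, $346,522.41):
Base rate for 7567.80 is 19%.
Origin Ravius qualifies under the Zoray–Ravius agreement and 7567.80 is covered: preferential rate 15% applies instead.
Duty = $346,522.41 × 15% = $51,978.36.
Line 3 (4888.82, Serius, 3,797 units, $592,787.64):
Code 4888.82 is under a tariff-rate quota (threshold 1,934 units). In-quota: 1,934 units at 3.5%; over-quota: 1,863 units at 14.5%.
Pro-rata value split: in-quota = $592,787.64 × 1,934/3,797 = $301,936.08; over-quota = $592,787.64 − $301,936.08 = $290,851.56.
In-quota duty = $301,936.08 × 3.5% = $10,567.76. Over-quota duty = $290,851.56 × 14.5% = $42,173.48.
Line duty = $10,567.76 + $42,173.48 = $52,741.24.
Total = $54,433.87 + $51,978.36 + $52,741.24 = $159,153.47.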